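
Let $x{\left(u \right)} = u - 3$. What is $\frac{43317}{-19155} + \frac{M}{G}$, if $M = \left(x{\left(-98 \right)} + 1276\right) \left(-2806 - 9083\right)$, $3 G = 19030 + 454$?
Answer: $- \frac{267868538601}{124405340} \approx -2153.2$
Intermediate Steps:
$x{\left(u \right)} = -3 + u$
$G = \frac{19484}{3}$ ($G = \frac{19030 + 454}{3} = \frac{1}{3} \cdot 19484 = \frac{19484}{3} \approx 6494.7$)
$M = -13969575$ ($M = \left(\left(-3 - 98\right) + 1276\right) \left(-2806 - 9083\right) = \left(-101 + 1276\right) \left(-11889\right) = 1175 \left(-11889\right) = -13969575$)
$\frac{43317}{-19155} + \frac{M}{G} = \frac{43317}{-19155} - \frac{13969575}{\frac{19484}{3}} = 43317 \left(- \frac{1}{19155}\right) - \frac{41908725}{19484} = - \frac{14439}{6385} - \frac{41908725}{19484} = - \frac{267868538601}{124405340}$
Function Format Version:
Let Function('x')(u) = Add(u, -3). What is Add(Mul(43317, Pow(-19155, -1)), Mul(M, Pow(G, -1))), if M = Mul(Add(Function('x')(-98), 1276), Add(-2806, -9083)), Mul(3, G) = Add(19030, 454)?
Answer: Rational(-267868538601, 124405340) ≈ -2153.2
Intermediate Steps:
Function('x')(u) = Add(-3, u)
G = Rational(19484, 3) (G = Mul(Rational(1, 3), Add(19030, 454)) = Mul(Rational(1, 3), 19484) = Rational(19484, 3) ≈ 6494.7)
M = -13969575 (M = Mul(Add(Add(-3, -98), 1276), Add(-2806, -9083)) = Mul(Add(-101, 1276), -11889) = Mul(1175, -11889) = -13969575)
Add(Mul(43317, Pow(-19155, -1)), Mul(M, Pow(G, -1))) = Add(Mul(43317, Pow(-19155, -1)), Mul(-13969575, Pow(Rational(19484, 3), -1))) = Add(Mul(43317, Rational(-1, 19155)), Mul(-13969575, Rational(3, 19484))) = Add(Rational(-14439, 6385), Rational(-41908725, 19484)) = Rational(-267868538601, 124405340)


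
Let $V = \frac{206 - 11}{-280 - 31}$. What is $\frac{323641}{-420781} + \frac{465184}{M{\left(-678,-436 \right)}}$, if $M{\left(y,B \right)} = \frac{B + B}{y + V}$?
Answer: $\frac{5163943837361905}{14264055119} \approx 3.6203 \cdot 10^{5}$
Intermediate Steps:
$V = - \frac{195}{311}$ ($V = \frac{195}{-311} = 195 \left(- \frac{1}{311}\right) = - \frac{195}{311} \approx -0.62701$)
$M{\left(y,B \right)} = \frac{2 B}{- \frac{195}{311} + y}$ ($M{\left(y,B \right)} = \frac{B + B}{y - \frac{195}{311}} = \frac{2 B}{- \frac{195}{311} + y}$)
$\frac{323641}{-420781} + \frac{465184}{M{\left(-678,-436 \right)}} = \frac{323641}{-420781} + \frac{465184}{622 \left(-436\right) \frac{1}{-195 + 311 \left(-678\right)}} = 323641 \left(- \frac{1}{420781}\right) + \frac{465184}{622 \left(-436\right) \frac{1}{-195 - 210858}} = - \frac{323641}{420781} + \frac{465184}{622 \left(-436\right) \frac{1}{-211053}} = - \frac{323641}{420781} + \frac{465184}{622 \left(-436\right) \left(- \frac{1}{211053}\right)} = - \frac{323641}{420781} + \frac{465184}{\frac{271192}{211053}} = - \frac{323641}{420781} + 465184 \cdot \frac{211053}{271192} = - \frac{323641}{420781} + \frac{12272309844}{33899} = \frac{5163943837361905}{14264055119}$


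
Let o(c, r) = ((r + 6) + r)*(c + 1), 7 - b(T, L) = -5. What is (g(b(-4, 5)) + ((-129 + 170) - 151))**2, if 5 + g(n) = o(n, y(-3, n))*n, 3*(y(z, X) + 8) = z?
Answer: 3948169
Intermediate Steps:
b(T, L) = 12 (b(T, L) = 7 - 1*(-5) = 7 + 5 = 12)
y(z, X) = -8 + z/3
o(c, r) = (1 + c)*(6 + 2*r) (o(c, r) = ((6 + r) + r)*(1 + c) = (6 + 2*r)*(1 + c) = (1 + c)*(6 + 2*r))
g(n) = -5 + n*(-12 - 12*n) (g(n) = -5 + (6 + 2*(-8 + (1/3)*(-3)) + 6*n + 2*n*(-8 + (1/3)*(-3)))*n = -5 + (6 + 2*(-8 - 1) + 6*n + 2*n*(-8 - 1))*n = -5 + (6 + 2*(-9) + 6*n + 2*n*(-9))*n = -5 + (6 - 18 + 6*n - 18*n)*n = -5 + (-12 - 12*n)*n = -5 + n*(-12 - 12*n))
(g(b(-4, 5)) + ((-129 + 170) - 151))**2 = ((-5 - 12*12*(1 + 12)) + ((-129 + 170) - 151))**2 = ((-5 - 12*12*13) + (41 - 151))**2 = ((-5 - 1872) - 110)**2 = (-1877 - 110)**2 = (-1987)**2 = 3948169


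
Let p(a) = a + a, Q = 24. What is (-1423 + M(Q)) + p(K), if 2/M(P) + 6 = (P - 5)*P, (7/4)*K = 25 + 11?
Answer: -2176418/1575 ≈ -1381.9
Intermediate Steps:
K = 144/7 (K = 4*(25 + 11)/7 = (4/7)*36 = 144/7 ≈ 20.571)
p(a) = 2*a
M(P) = 2/(-6 + P*(-5 + P)) (M(P) = 2/(-6 + (P - 5)*P) = 2/(-6 + (-5 + P)*P) = 2/(-6 + P*(-5 + P)))
(-1423 + M(Q)) + p(K) = (-1423 + 2/(-6 + 24² - 5*24)) + 2*(144/7) = (-1423 + 2/(-6 + 576 - 120)) + 288/7 = (-1423 + 2/450) + 288/7 = (-1423 + 2*(1/450)) + 288/7 = (-1423 + 1/225) + 288/7 = -320174/225 + 288/7 = -2176418/1575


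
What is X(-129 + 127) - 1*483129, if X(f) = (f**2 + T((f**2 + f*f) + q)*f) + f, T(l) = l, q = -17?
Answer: -483109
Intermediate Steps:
X(f) = f + f**2 + f*(-17 + 2*f**2) (X(f) = (f**2 + ((f**2 + f*f) - 17)*f) + f = (f**2 + ((f**2 + f**2) - 17)*f) + f = (f**2 + (2*f**2 - 17)*f) + f = (f**2 + (-17 + 2*f**2)*f) + f = (f**2 + f*(-17 + 2*f**2)) + f = f + f**2 + f*(-17 + 2*f**2))
X(-129 + 127) - 1*483129 = (-129 + 127)*(-16 + (-129 + 127) + 2*(-129 + 127)**2) - 1*483129 = -2*(-16 - 2 + 2*(-2)**2) - 483129 = -2*(-16 - 2 + 2*4) - 483129 = -2*(-16 - 2 + 8) - 483129 = -2*(-10) - 483129 = 20 - 483129 = -483109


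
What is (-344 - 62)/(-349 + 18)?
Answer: 406/331 ≈ 1.2266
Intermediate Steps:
(-344 - 62)/(-349 + 18) = -406/(-331) = -406*(-1/331) = 406/331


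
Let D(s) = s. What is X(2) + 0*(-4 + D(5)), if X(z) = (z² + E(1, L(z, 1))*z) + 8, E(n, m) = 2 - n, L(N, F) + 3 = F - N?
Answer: 14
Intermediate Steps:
L(N, F) = -3 + F - N (L(N, F) = -3 + (F - N) = -3 + F - N)
X(z) = 8 + z + z² (X(z) = (z² + (2 - 1*1)*z) + 8 = (z² + (2 - 1)*z) + 8 = (z² + 1*z) + 8 = (z² + z) + 8 = (z + z²) + 8 = 8 + z + z²)
X(2) + 0*(-4 + D(5)) = (8 + 2 + 2²) + 0*(-4 + 5) = (8 + 2 + 4) + 0*1 = 14 + 0 = 14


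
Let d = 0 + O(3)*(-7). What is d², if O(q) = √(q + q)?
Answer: 294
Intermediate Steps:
O(q) = √2*√q (O(q) = √(2*q) = √2*√q)
d = -7*√6 (d = 0 + (√2*√3)*(-7) = 0 + √6*(-7) = 0 - 7*√6 = -7*√6 ≈ -17.146)
d² = (-7*√6)² = 294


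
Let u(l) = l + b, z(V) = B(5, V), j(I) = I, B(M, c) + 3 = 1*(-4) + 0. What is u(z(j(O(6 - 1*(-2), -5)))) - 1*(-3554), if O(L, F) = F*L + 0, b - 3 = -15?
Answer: 3535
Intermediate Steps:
b = -12 (b = 3 - 15 = -12)
O(L, F) = F*L
B(M, c) = -7 (B(M, c) = -3 + (1*(-4) + 0) = -3 + (-4 + 0) = -3 - 4 = -7)
z(V) = -7
u(l) = -12 + l (u(l) = l - 12 = -12 + l)
u(z(j(O(6 - 1*(-2), -5)))) - 1*(-3554) = (-12 - 7) - 1*(-3554) = -19 + 3554 = 3535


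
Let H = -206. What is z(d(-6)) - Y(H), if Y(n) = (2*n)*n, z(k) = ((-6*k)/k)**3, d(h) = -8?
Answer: -85088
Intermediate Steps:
z(k) = -216 (z(k) = (-6)**3 = -216)
Y(n) = 2*n**2
z(d(-6)) - Y(H) = -216 - 2*(-206)**2 = -216 - 2*42436 = -216 - 1*84872 = -216 - 84872 = -85088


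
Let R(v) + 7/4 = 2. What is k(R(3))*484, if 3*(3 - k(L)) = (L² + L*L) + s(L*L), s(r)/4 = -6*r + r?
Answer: 3267/2 ≈ 1633.5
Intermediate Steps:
R(v) = ¼ (R(v) = -7/4 + 2 = ¼)
s(r) = -20*r (s(r) = 4*(-6*r + r) = 4*(-5*r) = -20*r)
k(L) = 3 + 6*L² (k(L) = 3 - ((L² + L*L) - 20*L*L)/3 = 3 - ((L² + L²) - 20*L²)/3 = 3 - (2*L² - 20*L²)/3 = 3 - (-6)*L² = 3 + 6*L²)
k(R(3))*484 = (3 + 6*(¼)²)*484 = (3 + 6*(1/16))*484 = (3 + 3/8)*484 = (27/8)*484 = 3267/2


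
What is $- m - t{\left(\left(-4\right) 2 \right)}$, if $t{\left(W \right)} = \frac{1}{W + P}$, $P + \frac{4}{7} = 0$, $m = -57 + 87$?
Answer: $- \frac{1793}{60} \approx -29.883$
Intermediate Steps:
$m = 30$
$P = - \frac{4}{7}$ ($P = - \frac{4}{7} + 0 = - \frac{4}{7} \approx -0.57143$)
$t{\left(W \right)} = \frac{1}{- \frac{4}{7} + W}$ ($t{\left(W \right)} = \frac{1}{W - \frac{4}{7}} = \frac{1}{- \frac{4}{7} + W}$)
$- m - t{\left(\left(-4\right) 2 \right)} = \left(-1\right) 30 - \frac{7}{-4 + 7 \left(\left(-4\right) 2\right)} = -30 - \frac{7}{-4 + 7 \left(-8\right)} = -30 - \frac{7}{-4 - 56} = -30 - \frac{7}{-60} = -30 - 7 \left(- \frac{1}{60}\right) = -30 - - \frac{7}{60} = -30 + \frac{7}{60} = - \frac{1793}{60}$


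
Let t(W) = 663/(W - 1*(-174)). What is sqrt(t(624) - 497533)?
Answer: I*sqrt(35203386162)/266 ≈ 705.36*I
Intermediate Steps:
t(W) = 663/(174 + W) (t(W) = 663/(W + 174) = 663/(174 + W))
sqrt(t(624) - 497533) = sqrt(663/(174 + 624) - 497533) = sqrt(663/798 - 497533) = sqrt(663*(1/798) - 497533) = sqrt(221/266 - 497533) = sqrt(-132343557/266) = I*sqrt(35203386162)/266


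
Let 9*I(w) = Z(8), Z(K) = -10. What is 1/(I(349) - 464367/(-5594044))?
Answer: -50346396/51761137 ≈ -0.97267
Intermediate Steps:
I(w) = -10/9 (I(w) = (1/9)*(-10) = -10/9)
1/(I(349) - 464367/(-5594044)) = 1/(-10/9 - 464367/(-5594044)) = 1/(-10/9 - 464367*(-1/5594044)) = 1/(-10/9 + 464367/5594044) = 1/(-51761137/50346396) = -50346396/51761137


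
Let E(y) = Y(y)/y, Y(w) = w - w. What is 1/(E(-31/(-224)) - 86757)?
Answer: -1/86757 ≈ -1.1526e-5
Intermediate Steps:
Y(w) = 0
E(y) = 0 (E(y) = 0/y = 0)
1/(E(-31/(-224)) - 86757) = 1/(0 - 86757) = 1/(-86757) = -1/86757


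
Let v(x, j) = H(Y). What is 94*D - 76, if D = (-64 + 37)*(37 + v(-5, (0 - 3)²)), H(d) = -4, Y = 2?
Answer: -83830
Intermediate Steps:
v(x, j) = -4
D = -891 (D = (-64 + 37)*(37 - 4) = -27*33 = -891)
94*D - 76 = 94*(-891) - 76 = -83754 - 76 = -83830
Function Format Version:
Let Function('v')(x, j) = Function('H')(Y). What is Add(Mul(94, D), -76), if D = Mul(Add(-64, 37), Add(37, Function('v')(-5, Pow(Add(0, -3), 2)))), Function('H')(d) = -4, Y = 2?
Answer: -83830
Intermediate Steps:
Function('v')(x, j) = -4
D = -891 (D = Mul(Add(-64, 37), Add(37, -4)) = Mul(-27, 33) = -891)
Add(Mul(94, D), -76) = Add(Mul(94, -891), -76) = Add(-83754, -76) = -83830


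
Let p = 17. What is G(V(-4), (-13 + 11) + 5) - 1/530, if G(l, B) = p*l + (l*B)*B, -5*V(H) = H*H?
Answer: -44097/530 ≈ -83.202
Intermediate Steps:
V(H) = -H²/5 (V(H) = -H*H/5 = -H²/5)
G(l, B) = 17*l + l*B² (G(l, B) = 17*l + (l*B)*B = 17*l + (B*l)*B = 17*l + l*B²)
G(V(-4), (-13 + 11) + 5) - 1/530 = (-⅕*(-4)²)*(17 + ((-13 + 11) + 5)²) - 1/530 = (-⅕*16)*(17 + (-2 + 5)²) - 1*1/530 = -16*(17 + 3²)/5 - 1/530 = -16*(17 + 9)/5 - 1/530 = -16/5*26 - 1/530 = -416/5 - 1/530 = -44097/530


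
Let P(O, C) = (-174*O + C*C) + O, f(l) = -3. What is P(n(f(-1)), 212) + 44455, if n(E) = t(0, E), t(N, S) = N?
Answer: 89399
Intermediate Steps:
n(E) = 0
P(O, C) = C² - 173*O (P(O, C) = (-174*O + C²) + O = (C² - 174*O) + O = C² - 173*O)
P(n(f(-1)), 212) + 44455 = (212² - 173*0) + 44455 = (44944 + 0) + 44455 = 44944 + 44455 = 89399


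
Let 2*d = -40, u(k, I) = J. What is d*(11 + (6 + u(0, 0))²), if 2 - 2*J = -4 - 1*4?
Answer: -2640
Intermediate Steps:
J = 5 (J = 1 - (-4 - 1*4)/2 = 1 - (-4 - 4)/2 = 1 - ½*(-8) = 1 + 4 = 5)
u(k, I) = 5
d = -20 (d = (½)*(-40) = -20)
d*(11 + (6 + u(0, 0))²) = -20*(11 + (6 + 5)²) = -20*(11 + 11²) = -20*(11 + 121) = -20*132 = -2640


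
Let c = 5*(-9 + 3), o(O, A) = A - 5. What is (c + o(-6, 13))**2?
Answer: 484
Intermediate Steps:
o(O, A) = -5 + A
c = -30 (c = 5*(-6) = -30)
(c + o(-6, 13))**2 = (-30 + (-5 + 13))**2 = (-30 + 8)**2 = (-22)**2 = 484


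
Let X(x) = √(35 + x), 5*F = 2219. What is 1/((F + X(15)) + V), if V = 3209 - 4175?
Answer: -13055/6816071 - 125*√2/6816071 ≈ -0.0019413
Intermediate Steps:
F = 2219/5 (F = (⅕)*2219 = 2219/5 ≈ 443.80)
V = -966
1/((F + X(15)) + V) = 1/((2219/5 + √(35 + 15)) - 966) = 1/((2219/5 + √50) - 966) = 1/((2219/5 + 5*√2) - 966) = 1/(-2611/5 + 5*√2)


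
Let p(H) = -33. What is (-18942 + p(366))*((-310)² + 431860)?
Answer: -10018041000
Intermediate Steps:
(-18942 + p(366))*((-310)² + 431860) = (-18942 - 33)*((-310)² + 431860) = -18975*(96100 + 431860) = -18975*527960 = -10018041000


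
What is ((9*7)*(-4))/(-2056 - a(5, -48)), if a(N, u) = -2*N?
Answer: 42/341 ≈ 0.12317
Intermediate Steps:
((9*7)*(-4))/(-2056 - a(5, -48)) = ((9*7)*(-4))/(-2056 - (-2)*5) = (63*(-4))/(-2056 - 1*(-10)) = -252/(-2056 + 10) = -252/(-2046) = -252*(-1/2046) = 42/341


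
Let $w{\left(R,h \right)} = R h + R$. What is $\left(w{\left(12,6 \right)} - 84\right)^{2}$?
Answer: $0$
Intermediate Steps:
$w{\left(R,h \right)} = R + R h$
$\left(w{\left(12,6 \right)} - 84\right)^{2} = \left(12 \left(1 + 6\right) - 84\right)^{2} = \left(12 \cdot 7 - 84\right)^{2} = \left(84 - 84\right)^{2} = 0^{2} = 0$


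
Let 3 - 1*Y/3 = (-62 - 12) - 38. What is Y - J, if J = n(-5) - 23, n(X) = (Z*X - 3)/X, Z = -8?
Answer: 1877/5 ≈ 375.40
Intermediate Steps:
Y = 345 (Y = 9 - 3*((-62 - 12) - 38) = 9 - 3*(-74 - 38) = 9 - 3*(-112) = 9 + 336 = 345)
n(X) = (-3 - 8*X)/X (n(X) = (-8*X - 3)/X = (-3 - 8*X)/X)
J = -152/5 (J = (-8 - 3/(-5)) - 23 = (-8 - 3*(-⅕)) - 23 = (-8 + ⅗) - 23 = -37/5 - 23 = -152/5 ≈ -30.400)
Y - J = 345 - 1*(-152/5) = 345 + 152/5 = 1877/5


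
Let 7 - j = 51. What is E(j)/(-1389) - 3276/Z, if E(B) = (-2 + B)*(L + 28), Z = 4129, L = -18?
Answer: -2651024/5735181 ≈ -0.46224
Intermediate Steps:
j = -44 (j = 7 - 1*51 = 7 - 51 = -44)
E(B) = -20 + 10*B (E(B) = (-2 + B)*(-18 + 28) = (-2 + B)*10 = -20 + 10*B)
E(j)/(-1389) - 3276/Z = (-20 + 10*(-44))/(-1389) - 3276/4129 = (-20 - 440)*(-1/1389) - 3276*1/4129 = -460*(-1/1389) - 3276/4129 = 460/1389 - 3276/4129 = -2651024/5735181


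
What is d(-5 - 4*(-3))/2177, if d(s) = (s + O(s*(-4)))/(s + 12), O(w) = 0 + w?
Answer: -3/5909 ≈ -0.00050770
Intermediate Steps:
O(w) = w
d(s) = -3*s/(12 + s) (d(s) = (s + s*(-4))/(s + 12) = (s - 4*s)/(12 + s) = (-3*s)/(12 + s) = -3*s/(12 + s))
d(-5 - 4*(-3))/2177 = -3*(-5 - 4*(-3))/(12 + (-5 - 4*(-3)))/2177 = -3*(-5 + 12)/(12 + (-5 + 12))*(1/2177) = -3*7/(12 + 7)*(1/2177) = -3*7/19*(1/2177) = -3*7*1/19*(1/2177) = -21/19*1/2177 = -3/5909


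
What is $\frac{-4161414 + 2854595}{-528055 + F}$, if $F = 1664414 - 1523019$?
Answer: $\frac{1306819}{386660} \approx 3.3798$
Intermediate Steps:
$F = 141395$
$\frac{-4161414 + 2854595}{-528055 + F} = \frac{-4161414 + 2854595}{-528055 + 141395} = - \frac{1306819}{-386660} = \left(-1306819\right) \left(- \frac{1}{386660}\right) = \frac{1306819}{386660}$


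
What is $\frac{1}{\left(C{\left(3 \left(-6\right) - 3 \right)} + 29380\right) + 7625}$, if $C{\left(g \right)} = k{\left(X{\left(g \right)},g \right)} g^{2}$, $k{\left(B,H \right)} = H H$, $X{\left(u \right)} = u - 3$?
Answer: $\frac{1}{231486} \approx 4.3199 \cdot 10^{-6}$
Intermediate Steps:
$X{\left(u \right)} = -3 + u$
$k{\left(B,H \right)} = H^{2}$
$C{\left(g \right)} = g^{4}$ ($C{\left(g \right)} = g^{2} g^{2} = g^{4}$)
$\frac{1}{\left(C{\left(3 \left(-6\right) - 3 \right)} + 29380\right) + 7625} = \frac{1}{\left(\left(3 \left(-6\right) - 3\right)^{4} + 29380\right) + 7625} = \frac{1}{\left(\left(-18 - 3\right)^{4} + 29380\right) + 7625} = \frac{1}{\left(\left(-21\right)^{4} + 29380\right) + 7625} = \frac{1}{\left(194481 + 29380\right) + 7625} = \frac{1}{223861 + 7625} = \frac{1}{231486}$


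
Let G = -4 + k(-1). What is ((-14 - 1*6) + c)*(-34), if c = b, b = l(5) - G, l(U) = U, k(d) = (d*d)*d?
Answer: 340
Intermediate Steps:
k(d) = d**3 (k(d) = d**2*d = d**3)
G = -5 (G = -4 + (-1)**3 = -4 - 1 = -5)
b = 10 (b = 5 - 1*(-5) = 5 + 5 = 10)
c = 10
((-14 - 1*6) + c)*(-34) = ((-14 - 1*6) + 10)*(-34) = ((-14 - 6) + 10)*(-34) = (-20 + 10)*(-34) = -10*(-34) = 340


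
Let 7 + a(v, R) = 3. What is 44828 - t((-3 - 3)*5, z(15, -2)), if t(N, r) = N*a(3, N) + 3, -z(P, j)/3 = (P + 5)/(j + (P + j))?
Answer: 44705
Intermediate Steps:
a(v, R) = -4 (a(v, R) = -7 + 3 = -4)
z(P, j) = -3*(5 + P)/(P + 2*j) (z(P, j) = -3*(P + 5)/(j + (P + j)) = -3*(5 + P)/(P + 2*j))
t(N, r) = 3 - 4*N (t(N, r) = N*(-4) + 3 = -4*N + 3 = 3 - 4*N)
44828 - t((-3 - 3)*5, z(15, -2)) = 44828 - (3 - 4*(-3 - 3)*5) = 44828 - (3 - (-24)*5) = 44828 - (3 - 4*(-30)) = 44828 - (3 + 120) = 44828 - 1*123 = 44828 - 123 = 44705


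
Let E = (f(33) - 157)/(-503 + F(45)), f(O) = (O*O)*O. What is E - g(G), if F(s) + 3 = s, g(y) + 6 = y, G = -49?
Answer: -10425/461 ≈ -22.614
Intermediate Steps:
g(y) = -6 + y
f(O) = O³ (f(O) = O²*O = O³)
F(s) = -3 + s
E = -35780/461 (E = (33³ - 157)/(-503 + (-3 + 45)) = (35937 - 157)/(-503 + 42) = 35780/(-461) = 35780*(-1/461) = -35780/461 ≈ -77.614)
E - g(G) = -35780/461 - (-6 - 49) = -35780/461 - 1*(-55) = -35780/461 + 55 = -10425/461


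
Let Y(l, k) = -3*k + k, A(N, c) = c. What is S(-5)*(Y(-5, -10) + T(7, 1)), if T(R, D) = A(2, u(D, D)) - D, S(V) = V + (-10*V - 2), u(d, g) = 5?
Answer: 1032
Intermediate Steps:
Y(l, k) = -2*k
S(V) = -2 - 9*V (S(V) = V + (-2 - 10*V) = -2 - 9*V)
T(R, D) = 5 - D
S(-5)*(Y(-5, -10) + T(7, 1)) = (-2 - 9*(-5))*(-2*(-10) + (5 - 1*1)) = (-2 + 45)*(20 + (5 - 1)) = 43*(20 + 4) = 43*24 = 1032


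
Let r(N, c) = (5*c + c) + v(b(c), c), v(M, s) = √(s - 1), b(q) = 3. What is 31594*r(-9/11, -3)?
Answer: -568692 + 63188*I ≈ -5.6869e+5 + 63188.0*I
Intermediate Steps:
v(M, s) = √(-1 + s)
r(N, c) = √(-1 + c) + 6*c (r(N, c) = (5*c + c) + √(-1 + c) = 6*c + √(-1 + c) = √(-1 + c) + 6*c)
31594*r(-9/11, -3) = 31594*(√(-1 - 3) + 6*(-3)) = 31594*(√(-4) - 18) = 31594*(2*I - 18) = 31594*(-18 + 2*I) = -568692 + 63188*I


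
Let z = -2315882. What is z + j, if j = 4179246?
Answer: 1863364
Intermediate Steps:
z + j = -2315882 + 4179246 = 1863364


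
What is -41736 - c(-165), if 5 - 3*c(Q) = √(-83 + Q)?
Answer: -125213/3 + 2*I*√62/3 ≈ -41738.0 + 5.2493*I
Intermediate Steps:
c(Q) = 5/3 - √(-83 + Q)/3
-41736 - c(-165) = -41736 - (5/3 - √(-83 - 165)/3) = -41736 - (5/3 - 2*I*√62/3) = -41736 + (-5/3 + 2*I*√62/3) = -125213/3 + 2*I*√62/3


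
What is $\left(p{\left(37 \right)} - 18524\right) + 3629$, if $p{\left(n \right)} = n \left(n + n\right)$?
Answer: $-12157$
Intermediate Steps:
$p{\left(n \right)} = 2 n^{2}$ ($p{\left(n \right)} = n 2 n = 2 n^{2}$)
$\left(p{\left(37 \right)} - 18524\right) + 3629 = \left(2 \cdot 37^{2} - 18524\right) + 3629 = \left(2 \cdot 1369 - 18524\right) + 3629 = \left(2738 - 18524\right) + 3629 = -15786 + 3629 = -12157$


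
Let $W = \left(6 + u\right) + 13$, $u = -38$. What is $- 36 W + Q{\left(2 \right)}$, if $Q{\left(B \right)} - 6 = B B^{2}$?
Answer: $698$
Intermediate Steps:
$W = -19$ ($W = \left(6 - 38\right) + 13 = -32 + 13 = -19$)
$Q{\left(B \right)} = 6 + B^{3}$ ($Q{\left(B \right)} = 6 + B B^{2} = 6 + B^{3}$)
$- 36 W + Q{\left(2 \right)} = \left(-36\right) \left(-19\right) + \left(6 + 2^{3}\right) = 684 + \left(6 + 8\right) = 684 + 14 = 698$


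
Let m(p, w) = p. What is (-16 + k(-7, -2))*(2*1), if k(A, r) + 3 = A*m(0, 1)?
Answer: -38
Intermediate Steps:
k(A, r) = -3 (k(A, r) = -3 + A*0 = -3 + 0 = -3)
(-16 + k(-7, -2))*(2*1) = (-16 - 3)*(2*1) = -19*2 = -38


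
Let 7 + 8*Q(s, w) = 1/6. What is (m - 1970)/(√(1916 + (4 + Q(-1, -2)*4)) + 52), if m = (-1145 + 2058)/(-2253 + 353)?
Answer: -584050428/4488275 + 3743913*√68997/8976550 ≈ -20.573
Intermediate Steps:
Q(s, w) = -41/48 (Q(s, w) = -7/8 + (⅛)/6 = -7/8 + (⅛)*(⅙) = -7/8 + 1/48 = -41/48)
m = -913/1900 (m = 913/(-1900) = 913*(-1/1900) = -913/1900 ≈ -0.48053)
(m - 1970)/(√(1916 + (4 + Q(-1, -2)*4)) + 52) = (-913/1900 - 1970)/(√(1916 + (4 - 41/48*4)) + 52) = -3743913/(1900*(√(1916 + (4 - 41/12)) + 52)) = -3743913/(1900*(√(1916 + 7/12) + 52)) = -3743913/(1900*(√(22999/12) + 52)) = -3743913/(1900*(√68997/6 + 52)) = -3743913/(1900*(52 + √68997/6))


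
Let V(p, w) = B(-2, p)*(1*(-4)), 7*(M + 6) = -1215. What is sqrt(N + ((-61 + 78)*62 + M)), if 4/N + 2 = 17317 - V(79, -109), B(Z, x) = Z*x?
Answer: sqrt(11925286956051)/116781 ≈ 29.571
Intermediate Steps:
M = -1257/7 (M = -6 + (1/7)*(-1215) = -6 - 1215/7 = -1257/7 ≈ -179.57)
V(p, w) = 8*p (V(p, w) = (-2*p)*(1*(-4)) = -2*p*(-4) = 8*p)
N = 4/16683 (N = 4/(-2 + (17317 - 8*79)) = 4/(-2 + (17317 - 1*632)) = 4/(-2 + (17317 - 632)) = 4/(-2 + 16685) = 4/16683 ≈ 0.00023977)
sqrt(N + ((-61 + 78)*62 + M)) = sqrt(4/16683 + ((-61 + 78)*62 - 1257/7)) = sqrt(4/16683 + (17*62 - 1257/7)) = sqrt(4/16683 + (1054 - 1257/7)) = sqrt(4/16683 + 6121/7) = sqrt(102116671/116781) = sqrt(11925286956051)/116781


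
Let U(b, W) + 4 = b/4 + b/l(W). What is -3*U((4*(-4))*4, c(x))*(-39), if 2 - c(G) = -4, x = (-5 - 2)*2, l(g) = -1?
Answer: 5148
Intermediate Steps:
x = -14 (x = -7*2 = -14)
c(G) = 6 (c(G) = 2 - 1*(-4) = 2 + 4 = 6)
U(b, W) = -4 - 3*b/4 (U(b, W) = -4 + (b/4 + b/(-1)) = -4 + (b*(1/4) + b*(-1)) = -4 + (b/4 - b) = -4 - 3*b/4)
-3*U((4*(-4))*4, c(x))*(-39) = -3*(-4 - 3*4*(-4)*4/4)*(-39) = -3*(-4 - (-12)*4)*(-39) = -3*(-4 - 3/4*(-64))*(-39) = -3*(-4 + 48)*(-39) = -3*44*(-39) = -132*(-39) = 5148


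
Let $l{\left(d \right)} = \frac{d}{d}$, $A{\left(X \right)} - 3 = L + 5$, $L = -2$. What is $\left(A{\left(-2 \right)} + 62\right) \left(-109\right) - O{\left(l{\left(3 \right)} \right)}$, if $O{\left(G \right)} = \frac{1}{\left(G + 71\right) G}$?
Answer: $- \frac{533665}{72} \approx -7412.0$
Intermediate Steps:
$A{\left(X \right)} = 6$ ($A{\left(X \right)} = 3 + \left(-2 + 5\right) = 3 + 3 = 6$)
$l{\left(d \right)} = 1$
$O{\left(G \right)} = \frac{1}{G \left(71 + G\right)}$ ($O{\left(G \right)} = \frac{1}{\left(71 + G\right) G} = \frac{1}{G \left(71 + G\right)}$)
$\left(A{\left(-2 \right)} + 62\right) \left(-109\right) - O{\left(l{\left(3 \right)} \right)} = \left(6 + 62\right) \left(-109\right) - \frac{1}{1 \left(71 + 1\right)} = 68 \left(-109\right) - 1 \cdot \frac{1}{72} = -7412 - 1 \cdot \frac{1}{72} = -7412 - \frac{1}{72} = - \frac{533665}{72}$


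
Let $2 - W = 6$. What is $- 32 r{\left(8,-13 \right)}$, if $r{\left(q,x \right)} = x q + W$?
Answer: $3456$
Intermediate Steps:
$W = -4$ ($W = 2 - 6 = -4$)
$r{\left(q,x \right)} = -4 + q x$ ($r{\left(q,x \right)} = x q - 4 = q x - 4 = -4 + q x$)
$- 32 r{\left(8,-13 \right)} = - 32 \left(-4 + 8 \left(-13\right)\right) = - 32 \left(-4 - 104\right) = \left(-32\right) \left(-108\right) = 3456$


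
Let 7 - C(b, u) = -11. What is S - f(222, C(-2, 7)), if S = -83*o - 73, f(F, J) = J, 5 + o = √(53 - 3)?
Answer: 324 - 415*√2 ≈ -262.90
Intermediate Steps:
o = -5 + 5*√2 (o = -5 + √(53 - 3) = -5 + √50 = -5 + 5*√2 ≈ 2.0711)
C(b, u) = 18 (C(b, u) = 7 - 1*(-11) = 7 + 11 = 18)
S = 342 - 415*√2 (S = -83*(-5 + 5*√2) - 73 = (415 - 415*√2) - 73 = 342 - 415*√2 ≈ -244.90)
S - f(222, C(-2, 7)) = (342 - 415*√2) - 1*18 = (342 - 415*√2) - 18 = 324 - 415*√2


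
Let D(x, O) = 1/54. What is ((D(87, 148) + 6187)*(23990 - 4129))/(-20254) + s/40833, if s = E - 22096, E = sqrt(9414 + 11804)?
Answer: -2316010096819/381706884 + 103*sqrt(2)/40833 ≈ -6067.5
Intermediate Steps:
D(x, O) = 1/54
E = 103*sqrt(2) (E = sqrt(21218) = 103*sqrt(2) ≈ 145.66)
s = -22096 + 103*sqrt(2) (s = 103*sqrt(2) - 22096 = -22096 + 103*sqrt(2) ≈ -21950.)
((D(87, 148) + 6187)*(23990 - 4129))/(-20254) + s/40833 = ((1/54 + 6187)*(23990 - 4129))/(-20254) + (-22096 + 103*sqrt(2))/40833 = ((334099/54)*19861)*(-1/20254) + (-22096 + 103*sqrt(2))*(1/40833) = (6635540239/54)*(-1/20254) + (-22096/40833 + 103*sqrt(2)/40833) = -6635540239/1093716 + (-22096/40833 + 103*sqrt(2)/40833) = -2316010096819/381706884 + 103*sqrt(2)/40833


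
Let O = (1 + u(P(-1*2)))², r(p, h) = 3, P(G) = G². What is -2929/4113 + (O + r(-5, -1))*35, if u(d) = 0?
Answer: 572891/4113 ≈ 139.29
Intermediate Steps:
O = 1 (O = (1 + 0)² = 1² = 1)
-2929/4113 + (O + r(-5, -1))*35 = -2929/4113 + (1 + 3)*35 = -2929*1/4113 + 4*35 = -2929/4113 + 140 = 572891/4113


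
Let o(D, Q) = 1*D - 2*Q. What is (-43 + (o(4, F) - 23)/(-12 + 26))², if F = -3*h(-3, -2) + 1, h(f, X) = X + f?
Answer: 426409/196 ≈ 2175.6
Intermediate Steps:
F = 16 (F = -3*(-2 - 3) + 1 = -3*(-5) + 1 = 15 + 1 = 16)
o(D, Q) = D - 2*Q
(-43 + (o(4, F) - 23)/(-12 + 26))² = (-43 + ((4 - 2*16) - 23)/(-12 + 26))² = (-43 + ((4 - 32) - 23)/14)² = (-43 + (-28 - 23)*(1/14))² = (-43 - 51*1/14)² = (-43 - 51/14)² = (-653/14)² = 426409/196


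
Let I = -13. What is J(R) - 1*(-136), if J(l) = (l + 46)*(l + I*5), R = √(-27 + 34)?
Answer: -2847 - 19*√7 ≈ -2897.3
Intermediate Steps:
R = √7 ≈ 2.6458
J(l) = (-65 + l)*(46 + l) (J(l) = (l + 46)*(l - 13*5) = (46 + l)*(l - 65) = (46 + l)*(-65 + l) = (-65 + l)*(46 + l))
J(R) - 1*(-136) = (-2990 + (√7)² - 19*√7) - 1*(-136) = (-2990 + 7 - 19*√7) + 136 = (-2983 - 19*√7) + 136 = -2847 - 19*√7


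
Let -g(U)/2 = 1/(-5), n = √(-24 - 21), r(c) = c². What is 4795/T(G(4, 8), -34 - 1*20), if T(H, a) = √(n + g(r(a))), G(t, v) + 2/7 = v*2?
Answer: 4795*√5/√(2 + 15*I*√5) ≈ 1346.3 - 1268.4*I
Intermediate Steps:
n = 3*I*√5 (n = √(-45) = 3*I*√5 ≈ 6.7082*I)
g(U) = ⅖ (g(U) = -2/(-5) = -2*(-⅕) = ⅖)
G(t, v) = -2/7 + 2*v (G(t, v) = -2/7 + v*2 = -2/7 + 2*v)
T(H, a) = √(⅖ + 3*I*√5) (T(H, a) = √(3*I*√5 + ⅖) = √(⅖ + 3*I*√5))
4795/T(G(4, 8), -34 - 1*20) = 4795/((√(10 + 75*I*√5)/5)) = 4795*(5/√(10 + 75*I*√5)) = 23975/√(10 + 75*I*√5)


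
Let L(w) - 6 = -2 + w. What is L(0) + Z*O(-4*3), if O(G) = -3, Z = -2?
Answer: 10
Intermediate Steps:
L(w) = 4 + w (L(w) = 6 + (-2 + w) = 4 + w)
L(0) + Z*O(-4*3) = (4 + 0) - 2*(-3) = 4 + 6 = 10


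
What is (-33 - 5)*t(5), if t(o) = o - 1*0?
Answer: -190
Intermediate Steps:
t(o) = o (t(o) = o + 0 = o)
(-33 - 5)*t(5) = (-33 - 5)*5 = -38*5 = -190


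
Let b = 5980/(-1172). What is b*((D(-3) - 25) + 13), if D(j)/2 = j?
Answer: 26910/293 ≈ 91.843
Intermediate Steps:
D(j) = 2*j
b = -1495/293 (b = 5980*(-1/1172) = -1495/293 ≈ -5.1024)
b*((D(-3) - 25) + 13) = -1495*((2*(-3) - 25) + 13)/293 = -1495*((-6 - 25) + 13)/293 = -1495*(-31 + 13)/293 = -1495/293*(-18) = 26910/293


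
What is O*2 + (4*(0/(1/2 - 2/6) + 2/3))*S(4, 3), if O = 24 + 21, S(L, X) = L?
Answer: 302/3 ≈ 100.67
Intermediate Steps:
O = 45
O*2 + (4*(0/(1/2 - 2/6) + 2/3))*S(4, 3) = 45*2 + (4*(0/(1/2 - 2/6) + 2/3))*4 = 90 + (4*(0/(1*(½) - 2*⅙) + 2*(⅓)))*4 = 90 + (4*(0/(½ - ⅓) + ⅔))*4 = 90 + (4*(0/(⅙) + ⅔))*4 = 90 + (4*(0*6 + ⅔))*4 = 90 + (4*(0 + ⅔))*4 = 90 + (4*(⅔))*4 = 90 + (8/3)*4 = 90 + 32/3 = 302/3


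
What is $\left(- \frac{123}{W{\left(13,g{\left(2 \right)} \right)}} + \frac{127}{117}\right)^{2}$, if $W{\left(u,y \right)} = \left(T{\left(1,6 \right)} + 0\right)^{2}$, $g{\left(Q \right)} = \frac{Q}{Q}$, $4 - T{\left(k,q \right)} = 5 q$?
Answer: $\frac{30217009}{37015056} \approx 0.81634$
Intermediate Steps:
$T{\left(k,q \right)} = 4 - 5 q$
$g{\left(Q \right)} = 1$
$W{\left(u,y \right)} = 676$ ($W{\left(u,y \right)} = \left(\left(4 - 30\right) + 0\right)^{2} = \left(-26 + 0\right)^{2} = \left(-26\right)^{2} = 676$)
$\left(- \frac{123}{W{\left(13,g{\left(2 \right)} \right)}} + \frac{127}{117}\right)^{2} = \left(- \frac{123}{676} + \frac{127}{117}\right)^{2} = \left(\frac{5497}{6084}\right)^{2} = \frac{30217009}{37015056}$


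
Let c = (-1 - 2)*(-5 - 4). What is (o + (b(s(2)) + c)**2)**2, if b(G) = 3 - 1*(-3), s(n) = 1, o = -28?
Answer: 1125721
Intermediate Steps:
b(G) = 6 (b(G) = 3 + 3 = 6)
c = 27 (c = -3*(-9) = 27)
(o + (b(s(2)) + c)**2)**2 = (-28 + (6 + 27)**2)**2 = (-28 + 33**2)**2 = (-28 + 1089)**2 = 1061**2 = 1125721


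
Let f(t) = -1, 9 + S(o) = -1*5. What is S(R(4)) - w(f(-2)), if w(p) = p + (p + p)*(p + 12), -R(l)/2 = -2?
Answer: 9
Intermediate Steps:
R(l) = 4 (R(l) = -2*(-2) = 4)
S(o) = -14 (S(o) = -9 - 1*5 = -9 - 5 = -14)
w(p) = p + 2*p*(12 + p) (w(p) = p + (2*p)*(12 + p) = p + 2*p*(12 + p))
S(R(4)) - w(f(-2)) = -14 - (-1)*(25 + 2*(-1)) = -14 - (-1)*(25 - 2) = -14 - (-1)*23 = -14 - 1*(-23) = -14 + 23 = 9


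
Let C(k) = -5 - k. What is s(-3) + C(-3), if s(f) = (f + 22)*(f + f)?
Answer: -116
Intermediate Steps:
s(f) = 2*f*(22 + f) (s(f) = (22 + f)*(2*f) = 2*f*(22 + f))
s(-3) + C(-3) = 2*(-3)*(22 - 3) + (-5 - 1*(-3)) = 2*(-3)*19 + (-5 + 3) = -114 - 2 = -116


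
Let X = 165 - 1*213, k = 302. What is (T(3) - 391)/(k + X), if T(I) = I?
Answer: -194/127 ≈ -1.5276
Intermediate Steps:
X = -48 (X = 165 - 213 = -48)
(T(3) - 391)/(k + X) = (3 - 391)/(302 - 48) = -388/254 = -388*1/254 = -194/127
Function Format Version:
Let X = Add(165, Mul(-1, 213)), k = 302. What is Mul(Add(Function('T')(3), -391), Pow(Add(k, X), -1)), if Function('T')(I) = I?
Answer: Rational(-194, 127) ≈ -1.5276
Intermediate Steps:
X = -48 (X = Add(165, -213) = -48)
Mul(Add(Function('T')(3), -391), Pow(Add(k, X), -1)) = Mul(Add(3, -391), Pow(Add(302, -48), -1)) = Mul(-388, Pow(254, -1)) = Mul(-388, Rational(1, 254)) = Rational(-194, 127)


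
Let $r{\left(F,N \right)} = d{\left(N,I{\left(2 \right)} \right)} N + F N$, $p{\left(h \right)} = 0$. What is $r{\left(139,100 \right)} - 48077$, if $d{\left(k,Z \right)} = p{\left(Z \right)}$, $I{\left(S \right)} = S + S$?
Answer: $-34177$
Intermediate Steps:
$I{\left(S \right)} = 2 S$
$d{\left(k,Z \right)} = 0$
$r{\left(F,N \right)} = F N$ ($r{\left(F,N \right)} = 0 N + F N = 0 + F N = F N$)
$r{\left(139,100 \right)} - 48077 = 139 \cdot 100 - 48077 = 13900 - 48077 = -34177$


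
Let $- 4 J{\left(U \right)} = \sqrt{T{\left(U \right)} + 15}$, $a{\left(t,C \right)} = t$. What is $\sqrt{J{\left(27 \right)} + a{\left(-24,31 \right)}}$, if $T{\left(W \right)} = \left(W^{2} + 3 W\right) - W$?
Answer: $\frac{\sqrt{-96 - \sqrt{798}}}{2} \approx 5.5733 i$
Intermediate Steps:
$T{\left(W \right)} = W^{2} + 2 W$
$J{\left(U \right)} = - \frac{\sqrt{15 + U \left(2 + U\right)}}{4}$ ($J{\left(U \right)} = - \frac{\sqrt{U \left(2 + U\right) + 15}}{4} = - \frac{\sqrt{15 + U \left(2 + U\right)}}{4}$)
$\sqrt{J{\left(27 \right)} + a{\left(-24,31 \right)}} = \sqrt{- \frac{\sqrt{15 + 27 \left(2 + 27\right)}}{4} - 24} = \sqrt{- \frac{\sqrt{15 + 27 \cdot 29}}{4} - 24} = \sqrt{- \frac{\sqrt{15 + 783}}{4} - 24} = \sqrt{- \frac{\sqrt{798}}{4} - 24} = \sqrt{-24 - \frac{\sqrt{798}}{4}}$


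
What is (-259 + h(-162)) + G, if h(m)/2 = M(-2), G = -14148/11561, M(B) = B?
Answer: -3054691/11561 ≈ -264.22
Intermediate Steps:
G = -14148/11561 (G = -14148*1/11561 = -14148/11561 ≈ -1.2238)
h(m) = -4 (h(m) = 2*(-2) = -4)
(-259 + h(-162)) + G = (-259 - 4) - 14148/11561 = -263 - 14148/11561 = -3054691/11561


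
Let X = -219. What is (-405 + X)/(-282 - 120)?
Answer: 104/67 ≈ 1.5522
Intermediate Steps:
(-405 + X)/(-282 - 120) = (-405 - 219)/(-282 - 120) = -624/(-402) = -624*(-1/402) = 104/67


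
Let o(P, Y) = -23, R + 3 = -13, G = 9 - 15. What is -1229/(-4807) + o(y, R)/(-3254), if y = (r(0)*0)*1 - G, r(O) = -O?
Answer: 4109727/15641978 ≈ 0.26274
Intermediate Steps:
G = -6
R = -16 (R = -3 - 13 = -16)
y = 6 (y = (-1*0*0)*1 - 1*(-6) = (0*0)*1 + 6 = 0*1 + 6 = 0 + 6 = 6)
-1229/(-4807) + o(y, R)/(-3254) = -1229/(-4807) - 23/(-3254) = -1229*(-1/4807) - 23*(-1/3254) = 1229/4807 + 23/3254 = 4109727/15641978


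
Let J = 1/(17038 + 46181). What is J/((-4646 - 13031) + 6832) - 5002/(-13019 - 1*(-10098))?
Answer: 3429421492189/2002666970655 ≈ 1.7124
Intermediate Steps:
J = 1/63219 ≈ 1.5818e-5
J/((-4646 - 13031) + 6832) - 5002/(-13019 - 1*(-10098)) = 1/(63219*((-4646 - 13031) + 6832)) - 5002/(-13019 - 1*(-10098)) = 1/(63219*(-17677 + 6832)) - 5002/(-13019 + 10098) = (1/63219)/(-10845) - 5002/(-2921) = (1/63219)*(-1/10845) - 5002*(-1/2921) = -1/685610055 + 5002/2921 = 3429421492189/2002666970655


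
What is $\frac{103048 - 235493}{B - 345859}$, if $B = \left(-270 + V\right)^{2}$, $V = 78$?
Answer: $\frac{26489}{61799} \approx 0.42863$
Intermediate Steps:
$B = 36864$ ($B = \left(-270 + 78\right)^{2} = \left(-192\right)^{2} = 36864$)
$\frac{103048 - 235493}{B - 345859} = \frac{103048 - 235493}{36864 - 345859} = - \frac{132445}{-308995} = \left(-132445\right) \left(- \frac{1}{308995}\right) = \frac{26489}{61799}$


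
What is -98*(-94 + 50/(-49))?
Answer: 9312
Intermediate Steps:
-98*(-94 + 50/(-49)) = -98*(-94 + 50*(-1/49)) = -98*(-94 - 50/49) = -98*(-4656/49) = 9312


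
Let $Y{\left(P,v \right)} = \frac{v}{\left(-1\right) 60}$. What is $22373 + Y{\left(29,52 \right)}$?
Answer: $\frac{335582}{15} \approx 22372.0$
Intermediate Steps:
$Y{\left(P,v \right)} = - \frac{v}{60}$ ($Y{\left(P,v \right)} = \frac{v}{-60} = v \left(- \frac{1}{60}\right) = - \frac{v}{60}$)
$22373 + Y{\left(29,52 \right)} = 22373 - \frac{13}{15} = \frac{335582}{15}$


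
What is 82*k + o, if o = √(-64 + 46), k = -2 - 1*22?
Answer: -1968 + 3*I*√2 ≈ -1968.0 + 4.2426*I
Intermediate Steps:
k = -24 (k = -2 - 22 = -24)
o = 3*I*√2 (o = √(-18) = 3*I*√2 ≈ 4.2426*I)
82*k + o = 82*(-24) + 3*I*√2 = -1968 + 3*I*√2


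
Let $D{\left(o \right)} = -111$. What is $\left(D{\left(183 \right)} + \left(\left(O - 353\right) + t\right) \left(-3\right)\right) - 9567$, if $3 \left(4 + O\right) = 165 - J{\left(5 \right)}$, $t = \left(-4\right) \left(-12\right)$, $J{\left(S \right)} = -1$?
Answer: $-8917$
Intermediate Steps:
$t = 48$
$O = \frac{154}{3}$ ($O = -4 + \frac{165 - -1}{3} = -4 + \frac{165 + 1}{3} = -4 + \frac{1}{3} \cdot 166 = -4 + \frac{166}{3} = \frac{154}{3} \approx 51.333$)
$\left(D{\left(183 \right)} + \left(\left(O - 353\right) + t\right) \left(-3\right)\right) - 9567 = \left(-111 + \left(\left(\frac{154}{3} - 353\right) + 48\right) \left(-3\right)\right) - 9567 = \left(-111 + \left(- \frac{905}{3} + 48\right) \left(-3\right)\right) - 9567 = \left(-111 - -761\right) - 9567 = \left(-111 + 761\right) - 9567 = 650 - 9567 = -8917$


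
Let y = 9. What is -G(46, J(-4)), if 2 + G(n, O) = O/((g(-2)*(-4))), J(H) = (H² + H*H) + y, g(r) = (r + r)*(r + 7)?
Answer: 119/80 ≈ 1.4875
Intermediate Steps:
g(r) = 2*r*(7 + r) (g(r) = (2*r)*(7 + r) = 2*r*(7 + r))
J(H) = 9 + 2*H² (J(H) = (H² + H*H) + 9 = (H² + H²) + 9 = 2*H² + 9 = 9 + 2*H²)
G(n, O) = -2 + O/80 (G(n, O) = -2 + O/(((2*(-2)*(7 - 2))*(-4))) = -2 + O/(((2*(-2)*5)*(-4))) = -2 + O/((-20*(-4))) = -2 + O/80)
-G(46, J(-4)) = -(-2 + (9 + 2*(-4)²)/80) = -(-2 + (9 + 2*16)/80) = -(-2 + (9 + 32)/80) = -(-2 + (1/80)*41) = -(-2 + 41/80) = -1*(-119/80) = 119/80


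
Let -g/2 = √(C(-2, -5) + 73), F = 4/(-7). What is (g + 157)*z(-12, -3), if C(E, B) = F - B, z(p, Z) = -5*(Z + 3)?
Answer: 0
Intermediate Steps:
z(p, Z) = -15 - 5*Z (z(p, Z) = -5*(3 + Z) = -15 - 5*Z)
F = -4/7 (F = 4*(-⅐) = -4/7 ≈ -0.57143)
C(E, B) = -4/7 - B
g = -2*√3794/7 (g = -2*√((-4/7 - 1*(-5)) + 73) = -2*√((-4/7 + 5) + 73) = -2*√(31/7 + 73) = -2*√3794/7 ≈ -17.599)
(g + 157)*z(-12, -3) = (-2*√3794/7 + 157)*(-15 - 5*(-3)) = (157 - 2*√3794/7)*(-15 + 15) = (157 - 2*√3794/7)*0 = 0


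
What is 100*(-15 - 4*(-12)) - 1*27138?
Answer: -23838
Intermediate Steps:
100*(-15 - 4*(-12)) - 1*27138 = 100*(-15 + 48) - 27138 = 100*33 - 27138 = 3300 - 27138 = -23838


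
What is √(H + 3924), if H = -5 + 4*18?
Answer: √3991 ≈ 63.174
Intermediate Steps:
H = 67 (H = -5 + 72 = 67)
√(H + 3924) = √(67 + 3924) = √3991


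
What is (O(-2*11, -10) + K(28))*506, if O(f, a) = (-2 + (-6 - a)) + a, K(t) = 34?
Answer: 13156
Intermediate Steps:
O(f, a) = -8 (O(f, a) = (-8 - a) + a = -8)
(O(-2*11, -10) + K(28))*506 = (-8 + 34)*506 = 26*506 = 13156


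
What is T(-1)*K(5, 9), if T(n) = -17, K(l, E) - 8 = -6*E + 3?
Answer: 731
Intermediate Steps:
K(l, E) = 11 - 6*E (K(l, E) = 8 + (-6*E + 3) = 8 + (3 - 6*E) = 11 - 6*E)
T(-1)*K(5, 9) = -17*(11 - 6*9) = -17*(11 - 54) = -17*(-43) = 731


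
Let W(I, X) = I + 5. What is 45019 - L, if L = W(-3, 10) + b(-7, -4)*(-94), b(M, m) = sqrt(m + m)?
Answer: 45017 + 188*I*sqrt(2) ≈ 45017.0 + 265.87*I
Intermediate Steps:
b(M, m) = sqrt(2)*sqrt(m) (b(M, m) = sqrt(2*m) = sqrt(2)*sqrt(m))
W(I, X) = 5 + I
L = 2 - 188*I*sqrt(2) (L = (5 - 3) + (sqrt(2)*sqrt(-4))*(-94) = 2 + (sqrt(2)*(2*I))*(-94) = 2 + (2*I*sqrt(2))*(-94) = 2 - 188*I*sqrt(2) ≈ 2.0 - 265.87*I)
45019 - L = 45019 - (2 - 188*I*sqrt(2)) = 45019 + (-2 + 188*I*sqrt(2)) = 45017 + 188*I*sqrt(2)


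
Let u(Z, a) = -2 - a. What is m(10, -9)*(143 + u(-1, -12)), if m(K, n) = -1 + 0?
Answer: -153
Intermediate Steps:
m(K, n) = -1
m(10, -9)*(143 + u(-1, -12)) = -(143 + (-2 - 1*(-12))) = -(143 + (-2 + 12)) = -(143 + 10) = -1*153 = -153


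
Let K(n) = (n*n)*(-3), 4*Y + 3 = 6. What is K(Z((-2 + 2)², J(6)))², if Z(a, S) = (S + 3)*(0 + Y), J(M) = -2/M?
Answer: 144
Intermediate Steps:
Y = ¾ (Y = -¾ + (¼)*6 = -¾ + 3/2 = ¾ ≈ 0.75000)
Z(a, S) = 9/4 + 3*S/4 (Z(a, S) = (S + 3)*(0 + ¾) = (3 + S)*(¾) = 9/4 + 3*S/4)
K(n) = -3*n² (K(n) = n²*(-3) = -3*n²)
K(Z((-2 + 2)², J(6)))² = (-3*(9/4 + 3*(-2/6)/4)²)² = (-3*(9/4 + 3*(-2*⅙)/4)²)² = (-3*(9/4 + (¾)*(-⅓))²)² = (-3*(9/4 - ¼)²)² = (-3*2²)² = (-3*4)² = (-12)² = 144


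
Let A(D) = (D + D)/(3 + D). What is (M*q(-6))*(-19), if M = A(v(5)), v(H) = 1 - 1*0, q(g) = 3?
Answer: -57/2 ≈ -28.500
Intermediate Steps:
v(H) = 1 (v(H) = 1 + 0 = 1)
A(D) = 2*D/(3 + D) (A(D) = (2*D)/(3 + D) = 2*D/(3 + D))
M = ½ (M = 2*1/(3 + 1) = 2*1/4 = 2*1*(¼) = ½ ≈ 0.50000)
(M*q(-6))*(-19) = ((½)*3)*(-19) = (3/2)*(-19) = -57/2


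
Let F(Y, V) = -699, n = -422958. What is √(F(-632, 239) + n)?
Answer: 3*I*√47073 ≈ 650.89*I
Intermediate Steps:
√(F(-632, 239) + n) = √(-699 - 422958) = √(-423657) = 3*I*√47073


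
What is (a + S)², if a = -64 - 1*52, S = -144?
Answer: 67600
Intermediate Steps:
a = -116 (a = -64 - 52 = -116)
(a + S)² = (-116 - 144)² = (-260)² = 67600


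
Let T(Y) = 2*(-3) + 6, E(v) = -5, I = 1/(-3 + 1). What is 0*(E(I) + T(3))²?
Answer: 0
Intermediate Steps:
I = -½ (I = 1/(-2) = -½ ≈ -0.50000)
T(Y) = 0 (T(Y) = -6 + 6 = 0)
0*(E(I) + T(3))² = 0*(-5 + 0)² = 0*(-5)² = 0*25 = 0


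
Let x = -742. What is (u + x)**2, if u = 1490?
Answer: 559504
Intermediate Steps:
(u + x)**2 = (1490 - 742)**2 = 748**2 = 559504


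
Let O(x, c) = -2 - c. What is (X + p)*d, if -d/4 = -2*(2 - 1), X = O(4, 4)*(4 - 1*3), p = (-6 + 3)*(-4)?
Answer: 48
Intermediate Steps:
p = 12 (p = -3*(-4) = 12)
X = -6 (X = (-2 - 1*4)*(4 - 1*3) = (-2 - 4)*(4 - 3) = -6*1 = -6)
d = 8 (d = -(-8)*(2 - 1) = -(-8) = -4*(-2) = 8)
(X + p)*d = (-6 + 12)*8 = 6*8 = 48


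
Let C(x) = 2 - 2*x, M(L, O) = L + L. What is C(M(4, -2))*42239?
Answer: -591346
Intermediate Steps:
M(L, O) = 2*L
C(M(4, -2))*42239 = (2 - 4*4)*42239 = (2 - 2*8)*42239 = (2 - 16)*42239 = -14*42239 = -591346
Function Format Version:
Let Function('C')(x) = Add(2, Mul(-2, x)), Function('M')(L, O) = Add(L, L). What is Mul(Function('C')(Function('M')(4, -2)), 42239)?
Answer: -591346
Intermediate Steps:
Function('M')(L, O) = Mul(2, L)
Mul(Function('C')(Function('M')(4, -2)), 42239) = Mul(Add(2, Mul(-2, Mul(2, 4))), 42239) = Mul(Add(2, Mul(-2, 8)), 42239) = Mul(Add(2, -16), 42239) = Mul(-14, 42239) = -591346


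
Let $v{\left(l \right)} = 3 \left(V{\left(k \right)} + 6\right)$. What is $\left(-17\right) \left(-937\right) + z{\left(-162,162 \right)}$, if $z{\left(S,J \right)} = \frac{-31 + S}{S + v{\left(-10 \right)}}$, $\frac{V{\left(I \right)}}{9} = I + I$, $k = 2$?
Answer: $\frac{573637}{36} \approx 15934.0$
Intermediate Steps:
$V{\left(I \right)} = 18 I$ ($V{\left(I \right)} = 9 \left(I + I\right) = 9 \cdot 2 I = 18 I$)
$v{\left(l \right)} = 126$ ($v{\left(l \right)} = 3 \left(18 \cdot 2 + 6\right) = 3 \left(36 + 6\right) = 3 \cdot 42 = 126$)
$z{\left(S,J \right)} = \frac{-31 + S}{126 + S}$ ($z{\left(S,J \right)} = \frac{-31 + S}{S + 126} = \frac{-31 + S}{126 + S}$)
$\left(-17\right) \left(-937\right) + z{\left(-162,162 \right)} = \left(-17\right) \left(-937\right) + \frac{-31 - 162}{126 - 162} = 15929 + \frac{1}{-36} \left(-193\right) = 15929 - - \frac{193}{36} = 15929 + \frac{193}{36} = \frac{573637}{36}$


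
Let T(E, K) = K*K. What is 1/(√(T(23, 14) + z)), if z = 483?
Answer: √679/679 ≈ 0.038376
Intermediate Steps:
T(E, K) = K²
1/(√(T(23, 14) + z)) = 1/(√(14² + 483)) = 1/(√(196 + 483)) = 1/(√679) = √679/679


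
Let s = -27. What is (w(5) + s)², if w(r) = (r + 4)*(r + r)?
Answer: 3969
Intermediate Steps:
w(r) = 2*r*(4 + r) (w(r) = (4 + r)*(2*r) = 2*r*(4 + r))
(w(5) + s)² = (2*5*(4 + 5) - 27)² = (2*5*9 - 27)² = (90 - 27)² = 63² = 3969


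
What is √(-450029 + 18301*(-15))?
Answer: 8*I*√11321 ≈ 851.2*I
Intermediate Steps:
√(-450029 + 18301*(-15)) = √(-450029 - 274515) = √(-724544) = 8*I*√11321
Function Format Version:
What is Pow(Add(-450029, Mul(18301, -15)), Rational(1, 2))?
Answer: Mul(8, I, Pow(11321, Rational(1, 2))) ≈ Mul(851.20, I)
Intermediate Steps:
Pow(Add(-450029, Mul(18301, -15)), Rational(1, 2)) = Pow(Add(-450029, -274515), Rational(1, 2)) = Pow(-724544, Rational(1, 2)) = Mul(8, I, Pow(11321, Rational(1, 2)))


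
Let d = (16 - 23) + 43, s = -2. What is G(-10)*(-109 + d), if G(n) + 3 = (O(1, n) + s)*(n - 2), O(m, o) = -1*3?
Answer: -4161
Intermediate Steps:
O(m, o) = -3
d = 36 (d = -7 + 43 = 36)
G(n) = 7 - 5*n (G(n) = -3 + (-3 - 2)*(n - 2) = -3 - 5*(-2 + n) = -3 + (10 - 5*n) = 7 - 5*n)
G(-10)*(-109 + d) = (7 - 5*(-10))*(-109 + 36) = (7 + 50)*(-73) = 57*(-73) = -4161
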